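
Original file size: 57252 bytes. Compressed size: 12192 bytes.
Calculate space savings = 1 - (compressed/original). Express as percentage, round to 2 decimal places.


ratio = compressed/original = 12192/57252 = 0.212953
savings = 1 - ratio = 1 - 0.212953 = 0.787047
as a percentage: 0.787047 * 100 = 78.7%

Space savings = 1 - 12192/57252 = 78.7%


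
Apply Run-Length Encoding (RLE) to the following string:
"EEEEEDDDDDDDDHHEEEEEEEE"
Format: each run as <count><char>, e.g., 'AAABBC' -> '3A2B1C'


Scanning runs left to right:
  i=0: run of 'E' x 5 -> '5E'
  i=5: run of 'D' x 8 -> '8D'
  i=13: run of 'H' x 2 -> '2H'
  i=15: run of 'E' x 8 -> '8E'

RLE = 5E8D2H8E


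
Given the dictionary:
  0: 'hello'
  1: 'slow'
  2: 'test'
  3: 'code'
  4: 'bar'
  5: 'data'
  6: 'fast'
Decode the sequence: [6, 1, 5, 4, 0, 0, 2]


Look up each index in the dictionary:
  6 -> 'fast'
  1 -> 'slow'
  5 -> 'data'
  4 -> 'bar'
  0 -> 'hello'
  0 -> 'hello'
  2 -> 'test'

Decoded: "fast slow data bar hello hello test"


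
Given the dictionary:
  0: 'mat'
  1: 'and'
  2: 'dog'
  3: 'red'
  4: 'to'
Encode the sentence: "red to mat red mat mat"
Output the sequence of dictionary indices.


Look up each word in the dictionary:
  'red' -> 3
  'to' -> 4
  'mat' -> 0
  'red' -> 3
  'mat' -> 0
  'mat' -> 0

Encoded: [3, 4, 0, 3, 0, 0]


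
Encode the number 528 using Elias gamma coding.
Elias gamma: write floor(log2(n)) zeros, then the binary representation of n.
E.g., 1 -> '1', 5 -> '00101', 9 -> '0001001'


num_bits = floor(log2(528)) + 1 = 10
leading_zeros = num_bits - 1 = 9
binary(528) = 1000010000

Elias gamma(528) = '000000000' + '1000010000' = 0000000001000010000 (19 bits)


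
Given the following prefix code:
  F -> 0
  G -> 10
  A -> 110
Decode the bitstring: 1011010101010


Decoding step by step:
Bits 10 -> G
Bits 110 -> A
Bits 10 -> G
Bits 10 -> G
Bits 10 -> G
Bits 10 -> G


Decoded message: GAGGGG


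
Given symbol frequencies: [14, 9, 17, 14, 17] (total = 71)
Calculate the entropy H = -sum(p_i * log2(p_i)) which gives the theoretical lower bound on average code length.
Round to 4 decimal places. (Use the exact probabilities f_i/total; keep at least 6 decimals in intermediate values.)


Per-symbol terms -p_i * log2(p_i) with p_i = f_i/71:
  p = 14/71 = 0.197183: log2(p) = -2.342392, -p*log2(p) = 0.461880
  p = 9/71 = 0.126761: log2(p) = -2.979822, -p*log2(p) = 0.377724
  p = 17/71 = 0.239437: log2(p) = -2.062284, -p*log2(p) = 0.493786
  p = 14/71 = 0.197183: log2(p) = -2.342392, -p*log2(p) = 0.461880
  p = 17/71 = 0.239437: log2(p) = -2.062284, -p*log2(p) = 0.493786
H = 0.461880 + 0.377724 + 0.493786 + 0.461880 + 0.493786 = 2.289056

H = 2.2891 bits/symbol


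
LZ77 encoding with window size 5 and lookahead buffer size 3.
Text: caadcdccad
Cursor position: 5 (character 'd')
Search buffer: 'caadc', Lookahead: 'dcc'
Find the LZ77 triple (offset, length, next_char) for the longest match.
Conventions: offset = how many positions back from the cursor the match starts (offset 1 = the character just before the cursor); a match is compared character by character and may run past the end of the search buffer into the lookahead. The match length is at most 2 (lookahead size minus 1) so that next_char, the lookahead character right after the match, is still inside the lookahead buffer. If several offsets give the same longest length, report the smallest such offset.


Try each offset into the search buffer:
  offset=1 (pos 4, char 'c'): match length 0
  offset=2 (pos 3, char 'd'): match length 2
  offset=3 (pos 2, char 'a'): match length 0
  offset=4 (pos 1, char 'a'): match length 0
  offset=5 (pos 0, char 'c'): match length 0
Longest match has length 2 at offset 2.
next_char = character at position 5 + 2 = 7 -> 'c'

Best match: offset=2, length=2 (matching 'dc' starting at position 3)
LZ77 triple: (2, 2, 'c')


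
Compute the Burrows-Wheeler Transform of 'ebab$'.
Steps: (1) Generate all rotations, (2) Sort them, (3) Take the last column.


Rotations (sorted):
  0: $ebab -> last char: b
  1: ab$eb -> last char: b
  2: b$eba -> last char: a
  3: bab$e -> last char: e
  4: ebab$ -> last char: $


BWT = bbae$


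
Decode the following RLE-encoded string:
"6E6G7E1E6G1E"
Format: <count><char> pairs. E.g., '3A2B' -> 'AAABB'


Expanding each <count><char> pair:
  6E -> 'EEEEEE'
  6G -> 'GGGGGG'
  7E -> 'EEEEEEE'
  1E -> 'E'
  6G -> 'GGGGGG'
  1E -> 'E'

Decoded = EEEEEEGGGGGGEEEEEEEEGGGGGGE


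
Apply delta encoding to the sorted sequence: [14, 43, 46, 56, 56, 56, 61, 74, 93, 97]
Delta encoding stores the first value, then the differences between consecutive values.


First value: 14
Deltas:
  43 - 14 = 29
  46 - 43 = 3
  56 - 46 = 10
  56 - 56 = 0
  56 - 56 = 0
  61 - 56 = 5
  74 - 61 = 13
  93 - 74 = 19
  97 - 93 = 4


Delta encoded: [14, 29, 3, 10, 0, 0, 5, 13, 19, 4]


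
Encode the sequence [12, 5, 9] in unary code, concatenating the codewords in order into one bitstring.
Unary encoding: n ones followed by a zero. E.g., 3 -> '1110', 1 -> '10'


Encode each number as n ones followed by a terminating 0:
  12 -> 1111111111110 (13 bits)
  5 -> 111110 (6 bits)
  9 -> 1111111110 (10 bits)
Total length = 13 + 6 + 10 = 29 bits.

Unary([12, 5, 9]) = 11111111111101111101111111110 (29 bits)


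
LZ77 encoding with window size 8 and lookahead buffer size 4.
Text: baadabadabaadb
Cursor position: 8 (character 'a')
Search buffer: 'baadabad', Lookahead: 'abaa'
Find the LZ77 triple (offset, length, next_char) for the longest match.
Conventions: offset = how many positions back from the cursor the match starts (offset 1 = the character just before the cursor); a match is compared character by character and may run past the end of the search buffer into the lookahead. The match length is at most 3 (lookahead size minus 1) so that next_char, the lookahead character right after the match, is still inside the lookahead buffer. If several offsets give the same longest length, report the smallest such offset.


Try each offset into the search buffer:
  offset=1 (pos 7, char 'd'): match length 0
  offset=2 (pos 6, char 'a'): match length 1
  offset=3 (pos 5, char 'b'): match length 0
  offset=4 (pos 4, char 'a'): match length 3
  offset=5 (pos 3, char 'd'): match length 0
  offset=6 (pos 2, char 'a'): match length 1
  offset=7 (pos 1, char 'a'): match length 1
  offset=8 (pos 0, char 'b'): match length 0
Longest match has length 3 at offset 4.
next_char = character at position 8 + 3 = 11 -> 'a'

Best match: offset=4, length=3 (matching 'aba' starting at position 4)
LZ77 triple: (4, 3, 'a')


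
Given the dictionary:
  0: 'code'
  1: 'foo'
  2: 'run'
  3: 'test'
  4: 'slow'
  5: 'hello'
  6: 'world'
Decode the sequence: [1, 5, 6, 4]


Look up each index in the dictionary:
  1 -> 'foo'
  5 -> 'hello'
  6 -> 'world'
  4 -> 'slow'

Decoded: "foo hello world slow"


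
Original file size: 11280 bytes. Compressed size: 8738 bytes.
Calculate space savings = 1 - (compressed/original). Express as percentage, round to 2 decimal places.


ratio = compressed/original = 8738/11280 = 0.774645
savings = 1 - ratio = 1 - 0.774645 = 0.225355
as a percentage: 0.225355 * 100 = 22.54%

Space savings = 1 - 8738/11280 = 22.54%


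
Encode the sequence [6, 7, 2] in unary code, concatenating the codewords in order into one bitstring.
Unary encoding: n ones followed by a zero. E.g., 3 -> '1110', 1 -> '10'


Encode each number as n ones followed by a terminating 0:
  6 -> 1111110 (7 bits)
  7 -> 11111110 (8 bits)
  2 -> 110 (3 bits)
Total length = 7 + 8 + 3 = 18 bits.

Unary([6, 7, 2]) = 111111011111110110 (18 bits)


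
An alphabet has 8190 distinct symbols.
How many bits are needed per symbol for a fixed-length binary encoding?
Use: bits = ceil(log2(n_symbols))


log2(8190) = 12.9996
Bracket: 2^12 = 4096 < 8190 <= 2^13 = 8192
So ceil(log2(8190)) = 13

bits = ceil(log2(8190)) = ceil(12.9996) = 13 bits


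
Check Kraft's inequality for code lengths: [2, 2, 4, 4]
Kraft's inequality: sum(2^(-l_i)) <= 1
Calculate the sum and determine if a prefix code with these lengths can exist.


Sum = 2^(-2) + 2^(-2) + 2^(-4) + 2^(-4)
    = 0.25 + 0.25 + 0.0625 + 0.0625
    = 10/16 = 0.625
Since 0.625 <= 1, Kraft's inequality IS satisfied.
A prefix code with these lengths CAN exist.

Kraft sum = 0.625. Satisfied.


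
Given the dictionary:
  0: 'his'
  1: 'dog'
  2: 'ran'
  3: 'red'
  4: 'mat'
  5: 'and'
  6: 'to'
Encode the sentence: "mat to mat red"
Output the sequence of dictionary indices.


Look up each word in the dictionary:
  'mat' -> 4
  'to' -> 6
  'mat' -> 4
  'red' -> 3

Encoded: [4, 6, 4, 3]


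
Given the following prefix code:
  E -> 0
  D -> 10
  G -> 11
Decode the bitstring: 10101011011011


Decoding step by step:
Bits 10 -> D
Bits 10 -> D
Bits 10 -> D
Bits 11 -> G
Bits 0 -> E
Bits 11 -> G
Bits 0 -> E
Bits 11 -> G


Decoded message: DDDGEGEG


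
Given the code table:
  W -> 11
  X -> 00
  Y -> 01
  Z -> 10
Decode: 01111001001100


Decoding:
01 -> Y
11 -> W
10 -> Z
01 -> Y
00 -> X
11 -> W
00 -> X


Result: YWZYXWX


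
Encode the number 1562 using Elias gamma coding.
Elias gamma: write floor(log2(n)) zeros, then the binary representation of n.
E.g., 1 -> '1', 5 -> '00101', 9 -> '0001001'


num_bits = floor(log2(1562)) + 1 = 11
leading_zeros = num_bits - 1 = 10
binary(1562) = 11000011010

Elias gamma(1562) = '0000000000' + '11000011010' = 000000000011000011010 (21 bits)


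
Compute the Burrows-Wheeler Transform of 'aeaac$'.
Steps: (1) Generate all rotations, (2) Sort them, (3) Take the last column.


Rotations (sorted):
  0: $aeaac -> last char: c
  1: aac$ae -> last char: e
  2: ac$aea -> last char: a
  3: aeaac$ -> last char: $
  4: c$aeaa -> last char: a
  5: eaac$a -> last char: a


BWT = cea$aa


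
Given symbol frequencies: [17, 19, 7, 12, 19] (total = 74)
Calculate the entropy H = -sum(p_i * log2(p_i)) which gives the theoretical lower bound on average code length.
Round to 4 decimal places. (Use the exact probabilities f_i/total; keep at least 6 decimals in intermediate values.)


Per-symbol terms -p_i * log2(p_i) with p_i = f_i/74:
  p = 17/74 = 0.229730: log2(p) = -2.121991, -p*log2(p) = 0.487484
  p = 19/74 = 0.256757: log2(p) = -1.961526, -p*log2(p) = 0.503635
  p = 7/74 = 0.094595: log2(p) = -3.402098, -p*log2(p) = 0.321820
  p = 12/74 = 0.162162: log2(p) = -2.624491, -p*log2(p) = 0.425593
  p = 19/74 = 0.256757: log2(p) = -1.961526, -p*log2(p) = 0.503635
H = 0.487484 + 0.503635 + 0.321820 + 0.425593 + 0.503635 = 2.242167

H = 2.2422 bits/symbol


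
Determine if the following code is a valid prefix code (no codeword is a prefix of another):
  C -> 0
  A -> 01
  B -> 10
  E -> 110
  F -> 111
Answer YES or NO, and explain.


Checking each pair (does one codeword prefix another?):
  C='0' vs A='01': prefix -- VIOLATION

NO -- this is NOT a valid prefix code. C (0) is a prefix of A (01).


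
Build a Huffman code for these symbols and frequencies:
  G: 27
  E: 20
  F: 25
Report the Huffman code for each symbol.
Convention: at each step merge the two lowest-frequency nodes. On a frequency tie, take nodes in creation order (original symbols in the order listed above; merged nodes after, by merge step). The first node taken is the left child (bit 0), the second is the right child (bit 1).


Huffman tree construction:
Step 1: Merge E(20) + F(25) = 45
Step 2: Merge G(27) + (E+F)(45) = 72
Read each symbol's code off the tree from the root (left child = 0, right child = 1).

Codes:
  G: 0 (length 1)
  E: 10 (length 2)
  F: 11 (length 2)
Average code length: 117/72 = 1.6250 bits/symbol


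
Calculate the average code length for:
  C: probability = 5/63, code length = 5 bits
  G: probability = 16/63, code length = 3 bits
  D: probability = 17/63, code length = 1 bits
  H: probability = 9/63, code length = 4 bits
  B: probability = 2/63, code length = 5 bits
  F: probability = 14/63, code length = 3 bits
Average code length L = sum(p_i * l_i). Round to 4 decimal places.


Weighted contributions p_i * l_i:
  C: (5/63) * 5 = 25/63
  G: (16/63) * 3 = 48/63
  D: (17/63) * 1 = 17/63
  H: (9/63) * 4 = 36/63
  B: (2/63) * 5 = 10/63
  F: (14/63) * 3 = 42/63
Sum = (25 + 48 + 17 + 36 + 10 + 42)/63 = 178/63

L = 178/63 = 2.8254 bits/symbol


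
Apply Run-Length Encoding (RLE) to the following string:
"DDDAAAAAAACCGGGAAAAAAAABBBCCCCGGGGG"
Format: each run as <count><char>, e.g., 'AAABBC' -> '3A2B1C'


Scanning runs left to right:
  i=0: run of 'D' x 3 -> '3D'
  i=3: run of 'A' x 7 -> '7A'
  i=10: run of 'C' x 2 -> '2C'
  i=12: run of 'G' x 3 -> '3G'
  i=15: run of 'A' x 8 -> '8A'
  i=23: run of 'B' x 3 -> '3B'
  i=26: run of 'C' x 4 -> '4C'
  i=30: run of 'G' x 5 -> '5G'

RLE = 3D7A2C3G8A3B4C5G


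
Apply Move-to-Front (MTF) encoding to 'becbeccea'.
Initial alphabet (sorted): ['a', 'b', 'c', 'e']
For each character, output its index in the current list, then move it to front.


MTF encoding:
'b': index 1 in ['a', 'b', 'c', 'e'] -> ['b', 'a', 'c', 'e']
'e': index 3 in ['b', 'a', 'c', 'e'] -> ['e', 'b', 'a', 'c']
'c': index 3 in ['e', 'b', 'a', 'c'] -> ['c', 'e', 'b', 'a']
'b': index 2 in ['c', 'e', 'b', 'a'] -> ['b', 'c', 'e', 'a']
'e': index 2 in ['b', 'c', 'e', 'a'] -> ['e', 'b', 'c', 'a']
'c': index 2 in ['e', 'b', 'c', 'a'] -> ['c', 'e', 'b', 'a']
'c': index 0 in ['c', 'e', 'b', 'a'] -> ['c', 'e', 'b', 'a']
'e': index 1 in ['c', 'e', 'b', 'a'] -> ['e', 'c', 'b', 'a']
'a': index 3 in ['e', 'c', 'b', 'a'] -> ['a', 'e', 'c', 'b']


Output: [1, 3, 3, 2, 2, 2, 0, 1, 3]


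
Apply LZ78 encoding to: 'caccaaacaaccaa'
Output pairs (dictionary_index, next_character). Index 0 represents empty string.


LZ78 encoding steps:
Dictionary: {0: ''}
Step 1: w='' (idx 0), next='c' -> output (0, 'c'), add 'c' as idx 1
Step 2: w='' (idx 0), next='a' -> output (0, 'a'), add 'a' as idx 2
Step 3: w='c' (idx 1), next='c' -> output (1, 'c'), add 'cc' as idx 3
Step 4: w='a' (idx 2), next='a' -> output (2, 'a'), add 'aa' as idx 4
Step 5: w='a' (idx 2), next='c' -> output (2, 'c'), add 'ac' as idx 5
Step 6: w='aa' (idx 4), next='c' -> output (4, 'c'), add 'aac' as idx 6
Step 7: w='c' (idx 1), next='a' -> output (1, 'a'), add 'ca' as idx 7
Step 8: w='a' (idx 2), end of input -> output (2, '')


Encoded: [(0, 'c'), (0, 'a'), (1, 'c'), (2, 'a'), (2, 'c'), (4, 'c'), (1, 'a'), (2, '')]


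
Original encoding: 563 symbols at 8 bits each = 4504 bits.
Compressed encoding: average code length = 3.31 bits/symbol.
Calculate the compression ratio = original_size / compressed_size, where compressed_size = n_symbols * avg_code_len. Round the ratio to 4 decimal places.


original_size = n_symbols * orig_bits = 563 * 8 = 4504 bits
compressed_size = n_symbols * avg_code_len = 563 * 3.31 = 1863.53 bits
ratio = original_size / compressed_size = 4504 / 1863.53 = 2.4169

Compression ratio = 2.4169


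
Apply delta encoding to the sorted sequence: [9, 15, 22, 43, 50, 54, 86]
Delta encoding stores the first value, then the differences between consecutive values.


First value: 9
Deltas:
  15 - 9 = 6
  22 - 15 = 7
  43 - 22 = 21
  50 - 43 = 7
  54 - 50 = 4
  86 - 54 = 32


Delta encoded: [9, 6, 7, 21, 7, 4, 32]


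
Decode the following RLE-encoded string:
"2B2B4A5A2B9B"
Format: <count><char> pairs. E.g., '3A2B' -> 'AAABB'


Expanding each <count><char> pair:
  2B -> 'BB'
  2B -> 'BB'
  4A -> 'AAAA'
  5A -> 'AAAAA'
  2B -> 'BB'
  9B -> 'BBBBBBBBB'

Decoded = BBBBAAAAAAAAABBBBBBBBBBB


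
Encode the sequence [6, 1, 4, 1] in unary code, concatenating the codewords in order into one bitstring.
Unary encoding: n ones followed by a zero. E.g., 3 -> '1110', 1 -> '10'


Encode each number as n ones followed by a terminating 0:
  6 -> 1111110 (7 bits)
  1 -> 10 (2 bits)
  4 -> 11110 (5 bits)
  1 -> 10 (2 bits)
Total length = 7 + 2 + 5 + 2 = 16 bits.

Unary([6, 1, 4, 1]) = 1111110101111010 (16 bits)


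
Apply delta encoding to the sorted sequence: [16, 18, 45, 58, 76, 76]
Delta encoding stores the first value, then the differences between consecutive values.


First value: 16
Deltas:
  18 - 16 = 2
  45 - 18 = 27
  58 - 45 = 13
  76 - 58 = 18
  76 - 76 = 0


Delta encoded: [16, 2, 27, 13, 18, 0]


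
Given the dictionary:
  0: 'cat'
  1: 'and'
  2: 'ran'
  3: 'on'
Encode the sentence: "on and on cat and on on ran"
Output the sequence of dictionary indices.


Look up each word in the dictionary:
  'on' -> 3
  'and' -> 1
  'on' -> 3
  'cat' -> 0
  'and' -> 1
  'on' -> 3
  'on' -> 3
  'ran' -> 2

Encoded: [3, 1, 3, 0, 1, 3, 3, 2]


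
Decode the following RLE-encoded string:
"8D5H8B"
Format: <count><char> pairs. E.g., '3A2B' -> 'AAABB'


Expanding each <count><char> pair:
  8D -> 'DDDDDDDD'
  5H -> 'HHHHH'
  8B -> 'BBBBBBBB'

Decoded = DDDDDDDDHHHHHBBBBBBBB


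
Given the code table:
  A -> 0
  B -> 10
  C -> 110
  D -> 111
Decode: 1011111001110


Decoding:
10 -> B
111 -> D
110 -> C
0 -> A
111 -> D
0 -> A


Result: BDCADA


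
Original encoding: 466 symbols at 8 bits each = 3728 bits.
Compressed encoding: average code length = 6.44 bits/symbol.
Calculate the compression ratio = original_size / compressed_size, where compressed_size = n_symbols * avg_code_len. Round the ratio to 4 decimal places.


original_size = n_symbols * orig_bits = 466 * 8 = 3728 bits
compressed_size = n_symbols * avg_code_len = 466 * 6.44 = 3001.04 bits
ratio = original_size / compressed_size = 3728 / 3001.04 = 1.2422

Compression ratio = 1.2422


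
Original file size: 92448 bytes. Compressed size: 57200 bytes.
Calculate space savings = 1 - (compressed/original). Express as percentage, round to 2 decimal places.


ratio = compressed/original = 57200/92448 = 0.618726
savings = 1 - ratio = 1 - 0.618726 = 0.381274
as a percentage: 0.381274 * 100 = 38.13%

Space savings = 1 - 57200/92448 = 38.13%


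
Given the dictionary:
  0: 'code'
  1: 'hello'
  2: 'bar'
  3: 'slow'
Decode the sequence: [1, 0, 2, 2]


Look up each index in the dictionary:
  1 -> 'hello'
  0 -> 'code'
  2 -> 'bar'
  2 -> 'bar'

Decoded: "hello code bar bar"


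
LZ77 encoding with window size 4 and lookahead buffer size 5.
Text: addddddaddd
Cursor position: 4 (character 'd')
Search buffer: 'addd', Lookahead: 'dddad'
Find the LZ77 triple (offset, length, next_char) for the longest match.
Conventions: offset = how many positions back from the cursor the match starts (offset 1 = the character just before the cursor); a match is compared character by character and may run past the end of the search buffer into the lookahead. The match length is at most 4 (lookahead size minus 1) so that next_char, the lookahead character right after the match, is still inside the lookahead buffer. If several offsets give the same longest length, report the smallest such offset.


Try each offset into the search buffer:
  offset=1 (pos 3, char 'd'): match length 3
  offset=2 (pos 2, char 'd'): match length 3
  offset=3 (pos 1, char 'd'): match length 3
  offset=4 (pos 0, char 'a'): match length 0
Longest match has length 3, found at offsets 1, 2, 3; take the smallest, offset 1.
next_char = character at position 4 + 3 = 7 -> 'a'

Best match: offset=1, length=3 (matching 'ddd' starting at position 3)
LZ77 triple: (1, 3, 'a')


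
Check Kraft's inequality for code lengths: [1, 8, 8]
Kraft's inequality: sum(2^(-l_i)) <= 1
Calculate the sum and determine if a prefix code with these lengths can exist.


Sum = 2^(-1) + 2^(-8) + 2^(-8)
    = 0.5 + 0.00390625 + 0.00390625
    = 130/256 = 0.5078125
Since 0.5078125 <= 1, Kraft's inequality IS satisfied.
A prefix code with these lengths CAN exist.

Kraft sum = 0.5078125. Satisfied.


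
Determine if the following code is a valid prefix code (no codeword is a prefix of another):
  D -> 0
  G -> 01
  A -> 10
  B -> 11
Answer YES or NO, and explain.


Checking each pair (does one codeword prefix another?):
  D='0' vs G='01': prefix -- VIOLATION

NO -- this is NOT a valid prefix code. D (0) is a prefix of G (01).


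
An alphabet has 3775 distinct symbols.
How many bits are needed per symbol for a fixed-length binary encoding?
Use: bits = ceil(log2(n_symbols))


log2(3775) = 11.8823
Bracket: 2^11 = 2048 < 3775 <= 2^12 = 4096
So ceil(log2(3775)) = 12

bits = ceil(log2(3775)) = ceil(11.8823) = 12 bits


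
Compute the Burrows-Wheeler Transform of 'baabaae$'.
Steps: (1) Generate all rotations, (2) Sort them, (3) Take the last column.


Rotations (sorted):
  0: $baabaae -> last char: e
  1: aabaae$b -> last char: b
  2: aae$baab -> last char: b
  3: abaae$ba -> last char: a
  4: ae$baaba -> last char: a
  5: baabaae$ -> last char: $
  6: baae$baa -> last char: a
  7: e$baabaa -> last char: a


BWT = ebbaa$aa


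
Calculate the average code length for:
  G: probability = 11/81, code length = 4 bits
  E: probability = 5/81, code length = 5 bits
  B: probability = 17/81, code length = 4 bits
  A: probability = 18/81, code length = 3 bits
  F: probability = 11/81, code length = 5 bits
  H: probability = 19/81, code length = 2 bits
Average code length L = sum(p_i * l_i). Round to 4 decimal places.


Weighted contributions p_i * l_i:
  G: (11/81) * 4 = 44/81
  E: (5/81) * 5 = 25/81
  B: (17/81) * 4 = 68/81
  A: (18/81) * 3 = 54/81
  F: (11/81) * 5 = 55/81
  H: (19/81) * 2 = 38/81
Sum = (44 + 25 + 68 + 54 + 55 + 38)/81 = 284/81

L = 284/81 = 3.5062 bits/symbol


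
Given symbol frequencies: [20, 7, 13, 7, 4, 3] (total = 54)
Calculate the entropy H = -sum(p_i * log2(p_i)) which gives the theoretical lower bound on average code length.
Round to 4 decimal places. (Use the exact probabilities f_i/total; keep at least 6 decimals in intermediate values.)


Per-symbol terms -p_i * log2(p_i) with p_i = f_i/54:
  p = 20/54 = 0.370370: log2(p) = -1.432959, -p*log2(p) = 0.530726
  p = 7/54 = 0.129630: log2(p) = -2.947533, -p*log2(p) = 0.382088
  p = 13/54 = 0.240741: log2(p) = -2.054448, -p*log2(p) = 0.494589
  p = 7/54 = 0.129630: log2(p) = -2.947533, -p*log2(p) = 0.382088
  p = 4/54 = 0.074074: log2(p) = -3.754888, -p*log2(p) = 0.278140
  p = 3/54 = 0.055556: log2(p) = -4.169925, -p*log2(p) = 0.231663
H = 0.530726 + 0.382088 + 0.494589 + 0.382088 + 0.278140 + 0.231663 = 2.299294

H = 2.2993 bits/symbol


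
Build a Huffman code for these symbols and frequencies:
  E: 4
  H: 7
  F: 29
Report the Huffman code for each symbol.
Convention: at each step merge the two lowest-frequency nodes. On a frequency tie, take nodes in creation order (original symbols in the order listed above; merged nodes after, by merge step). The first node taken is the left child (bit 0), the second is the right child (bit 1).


Huffman tree construction:
Step 1: Merge E(4) + H(7) = 11
Step 2: Merge (E+H)(11) + F(29) = 40
Read each symbol's code off the tree from the root (left child = 0, right child = 1).

Codes:
  E: 00 (length 2)
  H: 01 (length 2)
  F: 1 (length 1)
Average code length: 51/40 = 1.2750 bits/symbol


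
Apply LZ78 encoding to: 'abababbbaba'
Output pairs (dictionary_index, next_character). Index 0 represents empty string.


LZ78 encoding steps:
Dictionary: {0: ''}
Step 1: w='' (idx 0), next='a' -> output (0, 'a'), add 'a' as idx 1
Step 2: w='' (idx 0), next='b' -> output (0, 'b'), add 'b' as idx 2
Step 3: w='a' (idx 1), next='b' -> output (1, 'b'), add 'ab' as idx 3
Step 4: w='ab' (idx 3), next='b' -> output (3, 'b'), add 'abb' as idx 4
Step 5: w='b' (idx 2), next='a' -> output (2, 'a'), add 'ba' as idx 5
Step 6: w='ba' (idx 5), end of input -> output (5, '')


Encoded: [(0, 'a'), (0, 'b'), (1, 'b'), (3, 'b'), (2, 'a'), (5, '')]


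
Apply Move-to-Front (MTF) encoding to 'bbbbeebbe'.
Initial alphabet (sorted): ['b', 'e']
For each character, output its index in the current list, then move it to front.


MTF encoding:
'b': index 0 in ['b', 'e'] -> ['b', 'e']
'b': index 0 in ['b', 'e'] -> ['b', 'e']
'b': index 0 in ['b', 'e'] -> ['b', 'e']
'b': index 0 in ['b', 'e'] -> ['b', 'e']
'e': index 1 in ['b', 'e'] -> ['e', 'b']
'e': index 0 in ['e', 'b'] -> ['e', 'b']
'b': index 1 in ['e', 'b'] -> ['b', 'e']
'b': index 0 in ['b', 'e'] -> ['b', 'e']
'e': index 1 in ['b', 'e'] -> ['e', 'b']


Output: [0, 0, 0, 0, 1, 0, 1, 0, 1]


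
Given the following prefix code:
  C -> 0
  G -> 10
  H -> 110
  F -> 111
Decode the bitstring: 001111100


Decoding step by step:
Bits 0 -> C
Bits 0 -> C
Bits 111 -> F
Bits 110 -> H
Bits 0 -> C


Decoded message: CCFHC


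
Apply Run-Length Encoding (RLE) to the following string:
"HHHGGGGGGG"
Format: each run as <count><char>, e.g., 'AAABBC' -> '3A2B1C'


Scanning runs left to right:
  i=0: run of 'H' x 3 -> '3H'
  i=3: run of 'G' x 7 -> '7G'

RLE = 3H7G


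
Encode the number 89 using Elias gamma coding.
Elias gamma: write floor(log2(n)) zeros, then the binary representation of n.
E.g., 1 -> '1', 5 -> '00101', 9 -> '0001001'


num_bits = floor(log2(89)) + 1 = 7
leading_zeros = num_bits - 1 = 6
binary(89) = 1011001

Elias gamma(89) = '000000' + '1011001' = 0000001011001 (13 bits)


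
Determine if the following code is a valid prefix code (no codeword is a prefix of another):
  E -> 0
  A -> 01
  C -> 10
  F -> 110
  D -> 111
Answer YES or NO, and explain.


Checking each pair (does one codeword prefix another?):
  E='0' vs A='01': prefix -- VIOLATION

NO -- this is NOT a valid prefix code. E (0) is a prefix of A (01).


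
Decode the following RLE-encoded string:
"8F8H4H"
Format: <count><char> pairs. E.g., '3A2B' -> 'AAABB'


Expanding each <count><char> pair:
  8F -> 'FFFFFFFF'
  8H -> 'HHHHHHHH'
  4H -> 'HHHH'

Decoded = FFFFFFFFHHHHHHHHHHHH


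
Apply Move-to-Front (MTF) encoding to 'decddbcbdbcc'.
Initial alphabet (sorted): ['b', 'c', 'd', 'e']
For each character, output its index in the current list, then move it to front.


MTF encoding:
'd': index 2 in ['b', 'c', 'd', 'e'] -> ['d', 'b', 'c', 'e']
'e': index 3 in ['d', 'b', 'c', 'e'] -> ['e', 'd', 'b', 'c']
'c': index 3 in ['e', 'd', 'b', 'c'] -> ['c', 'e', 'd', 'b']
'd': index 2 in ['c', 'e', 'd', 'b'] -> ['d', 'c', 'e', 'b']
'd': index 0 in ['d', 'c', 'e', 'b'] -> ['d', 'c', 'e', 'b']
'b': index 3 in ['d', 'c', 'e', 'b'] -> ['b', 'd', 'c', 'e']
'c': index 2 in ['b', 'd', 'c', 'e'] -> ['c', 'b', 'd', 'e']
'b': index 1 in ['c', 'b', 'd', 'e'] -> ['b', 'c', 'd', 'e']
'd': index 2 in ['b', 'c', 'd', 'e'] -> ['d', 'b', 'c', 'e']
'b': index 1 in ['d', 'b', 'c', 'e'] -> ['b', 'd', 'c', 'e']
'c': index 2 in ['b', 'd', 'c', 'e'] -> ['c', 'b', 'd', 'e']
'c': index 0 in ['c', 'b', 'd', 'e'] -> ['c', 'b', 'd', 'e']


Output: [2, 3, 3, 2, 0, 3, 2, 1, 2, 1, 2, 0]


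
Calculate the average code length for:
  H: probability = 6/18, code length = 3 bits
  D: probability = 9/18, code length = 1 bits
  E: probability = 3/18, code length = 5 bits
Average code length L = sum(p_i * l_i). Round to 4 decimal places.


Weighted contributions p_i * l_i:
  H: (6/18) * 3 = 18/18
  D: (9/18) * 1 = 9/18
  E: (3/18) * 5 = 15/18
Sum = (18 + 9 + 15)/18 = 42/18

L = 42/18 = 2.3333 bits/symbol


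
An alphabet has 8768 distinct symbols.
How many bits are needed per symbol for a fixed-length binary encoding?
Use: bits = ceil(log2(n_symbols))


log2(8768) = 13.098
Bracket: 2^13 = 8192 < 8768 <= 2^14 = 16384
So ceil(log2(8768)) = 14

bits = ceil(log2(8768)) = ceil(13.098) = 14 bits


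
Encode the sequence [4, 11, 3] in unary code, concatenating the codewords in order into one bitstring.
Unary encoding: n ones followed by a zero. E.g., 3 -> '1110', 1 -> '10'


Encode each number as n ones followed by a terminating 0:
  4 -> 11110 (5 bits)
  11 -> 111111111110 (12 bits)
  3 -> 1110 (4 bits)
Total length = 5 + 12 + 4 = 21 bits.

Unary([4, 11, 3]) = 111101111111111101110 (21 bits)


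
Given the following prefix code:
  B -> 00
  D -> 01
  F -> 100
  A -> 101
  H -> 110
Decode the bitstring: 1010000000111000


Decoding step by step:
Bits 101 -> A
Bits 00 -> B
Bits 00 -> B
Bits 00 -> B
Bits 01 -> D
Bits 110 -> H
Bits 00 -> B


Decoded message: ABBBDHB


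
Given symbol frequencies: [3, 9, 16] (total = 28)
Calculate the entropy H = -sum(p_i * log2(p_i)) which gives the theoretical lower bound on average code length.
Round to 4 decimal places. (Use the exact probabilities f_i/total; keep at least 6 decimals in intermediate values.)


Per-symbol terms -p_i * log2(p_i) with p_i = f_i/28:
  p = 3/28 = 0.107143: log2(p) = -3.222392, -p*log2(p) = 0.345256
  p = 9/28 = 0.321429: log2(p) = -1.637430, -p*log2(p) = 0.526317
  p = 16/28 = 0.571429: log2(p) = -0.807355, -p*log2(p) = 0.461346
H = 0.345256 + 0.526317 + 0.461346 = 1.332919

H = 1.3329 bits/symbol


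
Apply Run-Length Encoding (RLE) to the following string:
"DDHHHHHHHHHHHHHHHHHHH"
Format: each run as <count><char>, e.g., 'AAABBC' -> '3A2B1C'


Scanning runs left to right:
  i=0: run of 'D' x 2 -> '2D'
  i=2: run of 'H' x 19 -> '19H'

RLE = 2D19H


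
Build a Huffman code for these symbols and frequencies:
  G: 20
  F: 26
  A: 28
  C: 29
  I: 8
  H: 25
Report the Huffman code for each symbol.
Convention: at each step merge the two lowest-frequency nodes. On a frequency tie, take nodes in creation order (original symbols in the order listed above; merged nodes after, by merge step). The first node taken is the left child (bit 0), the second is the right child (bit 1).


Huffman tree construction:
Step 1: Merge I(8) + G(20) = 28
Step 2: Merge H(25) + F(26) = 51
Step 3: Merge A(28) + (I+G)(28) = 56
Step 4: Merge C(29) + (H+F)(51) = 80
Step 5: Merge (A+(I+G))(56) + (C+(H+F))(80) = 136
Read each symbol's code off the tree from the root (left child = 0, right child = 1).

Codes:
  G: 011 (length 3)
  F: 111 (length 3)
  A: 00 (length 2)
  C: 10 (length 2)
  I: 010 (length 3)
  H: 110 (length 3)
Average code length: 351/136 = 2.5809 bits/symbol


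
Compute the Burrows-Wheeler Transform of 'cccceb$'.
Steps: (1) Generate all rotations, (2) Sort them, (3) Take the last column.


Rotations (sorted):
  0: $cccceb -> last char: b
  1: b$cccce -> last char: e
  2: cccceb$ -> last char: $
  3: ccceb$c -> last char: c
  4: cceb$cc -> last char: c
  5: ceb$ccc -> last char: c
  6: eb$cccc -> last char: c


BWT = be$cccc


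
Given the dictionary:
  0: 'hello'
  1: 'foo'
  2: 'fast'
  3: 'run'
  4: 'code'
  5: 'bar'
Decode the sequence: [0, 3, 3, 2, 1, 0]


Look up each index in the dictionary:
  0 -> 'hello'
  3 -> 'run'
  3 -> 'run'
  2 -> 'fast'
  1 -> 'foo'
  0 -> 'hello'

Decoded: "hello run run fast foo hello"


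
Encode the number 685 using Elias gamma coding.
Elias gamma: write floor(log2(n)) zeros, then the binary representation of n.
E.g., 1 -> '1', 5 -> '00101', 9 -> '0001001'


num_bits = floor(log2(685)) + 1 = 10
leading_zeros = num_bits - 1 = 9
binary(685) = 1010101101

Elias gamma(685) = '000000000' + '1010101101' = 0000000001010101101 (19 bits)


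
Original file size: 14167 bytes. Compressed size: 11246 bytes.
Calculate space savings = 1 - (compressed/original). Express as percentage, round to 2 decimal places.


ratio = compressed/original = 11246/14167 = 0.793817
savings = 1 - ratio = 1 - 0.793817 = 0.206183
as a percentage: 0.206183 * 100 = 20.62%

Space savings = 1 - 11246/14167 = 20.62%


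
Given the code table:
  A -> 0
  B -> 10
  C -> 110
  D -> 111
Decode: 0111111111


Decoding:
0 -> A
111 -> D
111 -> D
111 -> D


Result: ADDD


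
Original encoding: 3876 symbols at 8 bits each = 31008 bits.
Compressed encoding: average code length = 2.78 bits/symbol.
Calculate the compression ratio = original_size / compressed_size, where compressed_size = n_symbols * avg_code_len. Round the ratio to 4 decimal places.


original_size = n_symbols * orig_bits = 3876 * 8 = 31008 bits
compressed_size = n_symbols * avg_code_len = 3876 * 2.78 = 10775.28 bits
ratio = original_size / compressed_size = 31008 / 10775.28 = 2.8777

Compression ratio = 2.8777


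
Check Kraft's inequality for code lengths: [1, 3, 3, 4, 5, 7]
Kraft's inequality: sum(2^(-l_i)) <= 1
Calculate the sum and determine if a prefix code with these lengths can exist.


Sum = 2^(-1) + 2^(-3) + 2^(-3) + 2^(-4) + 2^(-5) + 2^(-7)
    = 0.5 + 0.125 + 0.125 + 0.0625 + 0.03125 + 0.0078125
    = 109/128 = 0.8515625
Since 0.8515625 <= 1, Kraft's inequality IS satisfied.
A prefix code with these lengths CAN exist.

Kraft sum = 0.8515625. Satisfied.


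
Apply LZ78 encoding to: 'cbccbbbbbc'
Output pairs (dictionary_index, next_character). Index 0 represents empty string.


LZ78 encoding steps:
Dictionary: {0: ''}
Step 1: w='' (idx 0), next='c' -> output (0, 'c'), add 'c' as idx 1
Step 2: w='' (idx 0), next='b' -> output (0, 'b'), add 'b' as idx 2
Step 3: w='c' (idx 1), next='c' -> output (1, 'c'), add 'cc' as idx 3
Step 4: w='b' (idx 2), next='b' -> output (2, 'b'), add 'bb' as idx 4
Step 5: w='bb' (idx 4), next='b' -> output (4, 'b'), add 'bbb' as idx 5
Step 6: w='c' (idx 1), end of input -> output (1, '')


Encoded: [(0, 'c'), (0, 'b'), (1, 'c'), (2, 'b'), (4, 'b'), (1, '')]


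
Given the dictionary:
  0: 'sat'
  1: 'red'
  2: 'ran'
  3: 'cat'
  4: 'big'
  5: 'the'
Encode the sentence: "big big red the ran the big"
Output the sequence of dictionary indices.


Look up each word in the dictionary:
  'big' -> 4
  'big' -> 4
  'red' -> 1
  'the' -> 5
  'ran' -> 2
  'the' -> 5
  'big' -> 4

Encoded: [4, 4, 1, 5, 2, 5, 4]


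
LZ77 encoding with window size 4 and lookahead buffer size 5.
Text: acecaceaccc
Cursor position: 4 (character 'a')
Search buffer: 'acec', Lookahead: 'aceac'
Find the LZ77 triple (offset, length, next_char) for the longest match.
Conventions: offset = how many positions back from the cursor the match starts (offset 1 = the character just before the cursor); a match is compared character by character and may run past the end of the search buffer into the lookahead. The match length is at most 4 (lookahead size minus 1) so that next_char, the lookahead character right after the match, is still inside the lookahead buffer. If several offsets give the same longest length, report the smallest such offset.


Try each offset into the search buffer:
  offset=1 (pos 3, char 'c'): match length 0
  offset=2 (pos 2, char 'e'): match length 0
  offset=3 (pos 1, char 'c'): match length 0
  offset=4 (pos 0, char 'a'): match length 3
Longest match has length 3 at offset 4.
next_char = character at position 4 + 3 = 7 -> 'a'

Best match: offset=4, length=3 (matching 'ace' starting at position 0)
LZ77 triple: (4, 3, 'a')


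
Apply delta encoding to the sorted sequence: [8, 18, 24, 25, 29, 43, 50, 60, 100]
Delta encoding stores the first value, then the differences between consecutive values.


First value: 8
Deltas:
  18 - 8 = 10
  24 - 18 = 6
  25 - 24 = 1
  29 - 25 = 4
  43 - 29 = 14
  50 - 43 = 7
  60 - 50 = 10
  100 - 60 = 40


Delta encoded: [8, 10, 6, 1, 4, 14, 7, 10, 40]


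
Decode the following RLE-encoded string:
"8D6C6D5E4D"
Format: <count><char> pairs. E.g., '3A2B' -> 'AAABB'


Expanding each <count><char> pair:
  8D -> 'DDDDDDDD'
  6C -> 'CCCCCC'
  6D -> 'DDDDDD'
  5E -> 'EEEEE'
  4D -> 'DDDD'

Decoded = DDDDDDDDCCCCCCDDDDDDEEEEEDDDD


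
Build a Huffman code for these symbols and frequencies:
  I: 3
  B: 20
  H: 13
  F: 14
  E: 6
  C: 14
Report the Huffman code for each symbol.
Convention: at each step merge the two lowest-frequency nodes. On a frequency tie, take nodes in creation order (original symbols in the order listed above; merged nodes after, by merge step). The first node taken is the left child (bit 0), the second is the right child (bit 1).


Huffman tree construction:
Step 1: Merge I(3) + E(6) = 9
Step 2: Merge (I+E)(9) + H(13) = 22
Step 3: Merge F(14) + C(14) = 28
Step 4: Merge B(20) + ((I+E)+H)(22) = 42
Step 5: Merge (F+C)(28) + (B+((I+E)+H))(42) = 70
Read each symbol's code off the tree from the root (left child = 0, right child = 1).

Codes:
  I: 1100 (length 4)
  B: 10 (length 2)
  H: 111 (length 3)
  F: 00 (length 2)
  E: 1101 (length 4)
  C: 01 (length 2)
Average code length: 171/70 = 2.4429 bits/symbol


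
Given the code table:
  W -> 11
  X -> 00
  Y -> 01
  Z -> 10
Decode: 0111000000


Decoding:
01 -> Y
11 -> W
00 -> X
00 -> X
00 -> X


Result: YWXXX


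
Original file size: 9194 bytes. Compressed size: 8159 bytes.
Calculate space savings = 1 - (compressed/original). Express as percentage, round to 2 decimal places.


ratio = compressed/original = 8159/9194 = 0.887427
savings = 1 - ratio = 1 - 0.887427 = 0.112573
as a percentage: 0.112573 * 100 = 11.26%

Space savings = 1 - 8159/9194 = 11.26%


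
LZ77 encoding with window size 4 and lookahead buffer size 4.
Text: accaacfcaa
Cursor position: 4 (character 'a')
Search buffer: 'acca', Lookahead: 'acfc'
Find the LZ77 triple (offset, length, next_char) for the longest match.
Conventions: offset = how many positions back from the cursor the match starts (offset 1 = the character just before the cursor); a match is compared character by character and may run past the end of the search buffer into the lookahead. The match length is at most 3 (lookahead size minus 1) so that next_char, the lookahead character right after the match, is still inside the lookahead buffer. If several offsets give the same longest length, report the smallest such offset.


Try each offset into the search buffer:
  offset=1 (pos 3, char 'a'): match length 1
  offset=2 (pos 2, char 'c'): match length 0
  offset=3 (pos 1, char 'c'): match length 0
  offset=4 (pos 0, char 'a'): match length 2
Longest match has length 2 at offset 4.
next_char = character at position 4 + 2 = 6 -> 'f'

Best match: offset=4, length=2 (matching 'ac' starting at position 0)
LZ77 triple: (4, 2, 'f')


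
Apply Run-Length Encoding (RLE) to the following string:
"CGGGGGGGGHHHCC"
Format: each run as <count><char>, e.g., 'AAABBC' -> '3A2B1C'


Scanning runs left to right:
  i=0: run of 'C' x 1 -> '1C'
  i=1: run of 'G' x 8 -> '8G'
  i=9: run of 'H' x 3 -> '3H'
  i=12: run of 'C' x 2 -> '2C'

RLE = 1C8G3H2C


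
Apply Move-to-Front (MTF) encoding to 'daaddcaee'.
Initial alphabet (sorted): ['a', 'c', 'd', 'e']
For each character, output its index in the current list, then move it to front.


MTF encoding:
'd': index 2 in ['a', 'c', 'd', 'e'] -> ['d', 'a', 'c', 'e']
'a': index 1 in ['d', 'a', 'c', 'e'] -> ['a', 'd', 'c', 'e']
'a': index 0 in ['a', 'd', 'c', 'e'] -> ['a', 'd', 'c', 'e']
'd': index 1 in ['a', 'd', 'c', 'e'] -> ['d', 'a', 'c', 'e']
'd': index 0 in ['d', 'a', 'c', 'e'] -> ['d', 'a', 'c', 'e']
'c': index 2 in ['d', 'a', 'c', 'e'] -> ['c', 'd', 'a', 'e']
'a': index 2 in ['c', 'd', 'a', 'e'] -> ['a', 'c', 'd', 'e']
'e': index 3 in ['a', 'c', 'd', 'e'] -> ['e', 'a', 'c', 'd']
'e': index 0 in ['e', 'a', 'c', 'd'] -> ['e', 'a', 'c', 'd']


Output: [2, 1, 0, 1, 0, 2, 2, 3, 0]


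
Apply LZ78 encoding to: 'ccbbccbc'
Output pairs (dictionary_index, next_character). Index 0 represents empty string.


LZ78 encoding steps:
Dictionary: {0: ''}
Step 1: w='' (idx 0), next='c' -> output (0, 'c'), add 'c' as idx 1
Step 2: w='c' (idx 1), next='b' -> output (1, 'b'), add 'cb' as idx 2
Step 3: w='' (idx 0), next='b' -> output (0, 'b'), add 'b' as idx 3
Step 4: w='c' (idx 1), next='c' -> output (1, 'c'), add 'cc' as idx 4
Step 5: w='b' (idx 3), next='c' -> output (3, 'c'), add 'bc' as idx 5


Encoded: [(0, 'c'), (1, 'b'), (0, 'b'), (1, 'c'), (3, 'c')]


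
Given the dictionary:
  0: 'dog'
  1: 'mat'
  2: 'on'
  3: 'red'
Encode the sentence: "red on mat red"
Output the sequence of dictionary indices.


Look up each word in the dictionary:
  'red' -> 3
  'on' -> 2
  'mat' -> 1
  'red' -> 3

Encoded: [3, 2, 1, 3]


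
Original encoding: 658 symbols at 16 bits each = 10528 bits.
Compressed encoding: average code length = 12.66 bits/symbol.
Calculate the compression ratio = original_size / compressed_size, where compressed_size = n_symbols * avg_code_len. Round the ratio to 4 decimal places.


original_size = n_symbols * orig_bits = 658 * 16 = 10528 bits
compressed_size = n_symbols * avg_code_len = 658 * 12.66 = 8330.28 bits
ratio = original_size / compressed_size = 10528 / 8330.28 = 1.2638

Compression ratio = 1.2638


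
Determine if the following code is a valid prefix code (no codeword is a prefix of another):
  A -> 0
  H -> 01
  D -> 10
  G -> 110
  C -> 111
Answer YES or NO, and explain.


Checking each pair (does one codeword prefix another?):
  A='0' vs H='01': prefix -- VIOLATION

NO -- this is NOT a valid prefix code. A (0) is a prefix of H (01).
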